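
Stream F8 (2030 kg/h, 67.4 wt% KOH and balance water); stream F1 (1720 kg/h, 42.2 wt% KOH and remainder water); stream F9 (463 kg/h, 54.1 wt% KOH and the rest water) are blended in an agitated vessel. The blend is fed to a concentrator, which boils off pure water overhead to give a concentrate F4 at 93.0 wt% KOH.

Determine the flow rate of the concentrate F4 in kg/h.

2521 kg/h

KOH entering = 2030×0.674 + 1720×0.422 + 463×0.541 = 2344.5 kg/h.
All KOH reports to F4, so F4 = 2344.5/0.930 = 2521 kg/h.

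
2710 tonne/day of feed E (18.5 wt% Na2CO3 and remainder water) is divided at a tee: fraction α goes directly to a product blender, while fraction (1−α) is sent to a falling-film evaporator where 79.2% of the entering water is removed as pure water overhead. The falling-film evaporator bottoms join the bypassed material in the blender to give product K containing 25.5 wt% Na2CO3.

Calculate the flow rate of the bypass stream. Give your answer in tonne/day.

1557 tonne/day

All 2710×0.185 = 501.35 tonne/day of Na2CO3 reaches K, so K = 501.35/0.255 = 1966.1 tonne/day and vapour = 743.92 tonne/day.
The evaporator receives (1−α)·2710 of feed at 0.815 water and removes 0.792 of that water:
0.792×0.815×(1−α)×2710 = 743.92
(1−α) = 743.92/1749.3 = 0.4253;  α = 0.5747.
Bypass flow = 0.5747×2710 = 1557.5 tonne/day.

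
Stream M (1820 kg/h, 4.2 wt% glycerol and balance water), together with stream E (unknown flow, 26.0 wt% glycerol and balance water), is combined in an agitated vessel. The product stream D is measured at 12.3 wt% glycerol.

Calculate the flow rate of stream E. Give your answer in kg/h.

Let E be the unknown flow. Total out = 1820 + E.
glycerol balance: 76.44 + 0.260·E = 0.123·(1820 + E)
(0.260 − 0.123)·E = 0.123×1820 − 76.44 = 147.42
E = 147.42 / 0.137 = 1076.1 kg/h

1076 kg/h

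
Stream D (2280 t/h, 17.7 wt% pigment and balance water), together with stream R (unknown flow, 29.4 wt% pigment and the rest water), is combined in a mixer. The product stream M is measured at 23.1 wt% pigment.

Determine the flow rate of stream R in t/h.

Let R be the unknown flow. Total out = 2280 + R.
pigment balance: 403.56 + 0.294·R = 0.231·(2280 + R)
(0.294 − 0.231)·R = 0.231×2280 − 403.56 = 123.12
R = 123.12 / 0.063 = 1954.3 t/h

1954 t/h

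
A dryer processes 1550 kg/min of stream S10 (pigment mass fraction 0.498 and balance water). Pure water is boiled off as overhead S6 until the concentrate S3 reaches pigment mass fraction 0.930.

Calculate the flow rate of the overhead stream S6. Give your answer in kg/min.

pigment is conserved: 1550×0.498 = 771.9 kg/min all reports to the concentrate.
Concentrate = 771.9/(target fraction) = 830 kg/min.
Overhead = 1550 − 830 = 720 kg/min.

720 kg/min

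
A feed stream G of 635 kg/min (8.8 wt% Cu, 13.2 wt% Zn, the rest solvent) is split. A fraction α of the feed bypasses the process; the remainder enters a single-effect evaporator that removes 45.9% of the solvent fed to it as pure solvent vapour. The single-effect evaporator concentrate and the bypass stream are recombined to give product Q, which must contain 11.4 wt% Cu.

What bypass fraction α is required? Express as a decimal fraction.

All 635×0.088 = 55.88 kg/min of Cu reaches Q, so Q = 55.88/0.114 = 490.18 kg/min and vapour = 144.82 kg/min.
The evaporator receives (1−α)·635 of feed at 0.780 solvent and removes 0.459 of that solvent:
0.459×0.780×(1−α)×635 = 144.82
(1−α) = 144.82/227.34 = 0.6370;  α = 0.3630.

0.363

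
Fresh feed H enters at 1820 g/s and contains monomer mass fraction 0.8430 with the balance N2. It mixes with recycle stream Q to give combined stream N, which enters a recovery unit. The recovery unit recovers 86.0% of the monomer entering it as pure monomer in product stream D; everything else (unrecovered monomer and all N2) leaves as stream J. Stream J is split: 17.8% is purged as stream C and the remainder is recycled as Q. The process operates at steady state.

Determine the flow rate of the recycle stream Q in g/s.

N2 enters only via H and leaves only via the purge: 1820×0.157 = 0.178×(N2 in J), and the recovery unit passes all N2, so N2 in N = N2 in J = 1605.3 g/s.
monomer in N: m_A = 1820×0.843 + (1−0.178)·(1−0.860)·m_A, so m_A = 1534.3/0.8849 = 1733.8 g/s.
J = (1−0.860)×1733.8 + 1605.3 = 1848 g/s.
Recycle Q = (1−0.178)×1848 = 1519.1 g/s.

1519 g/s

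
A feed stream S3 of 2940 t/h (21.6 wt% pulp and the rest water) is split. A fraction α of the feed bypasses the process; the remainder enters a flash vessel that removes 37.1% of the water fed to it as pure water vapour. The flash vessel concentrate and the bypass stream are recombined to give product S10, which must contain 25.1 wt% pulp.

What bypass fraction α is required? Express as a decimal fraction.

All 2940×0.216 = 635.04 t/h of pulp reaches S10, so S10 = 635.04/0.251 = 2530 t/h and vapour = 409.96 t/h.
The evaporator receives (1−α)·2940 of feed at 0.784 water and removes 0.371 of that water:
0.371×0.784×(1−α)×2940 = 409.96
(1−α) = 409.96/855.14 = 0.4794;  α = 0.5206.

0.521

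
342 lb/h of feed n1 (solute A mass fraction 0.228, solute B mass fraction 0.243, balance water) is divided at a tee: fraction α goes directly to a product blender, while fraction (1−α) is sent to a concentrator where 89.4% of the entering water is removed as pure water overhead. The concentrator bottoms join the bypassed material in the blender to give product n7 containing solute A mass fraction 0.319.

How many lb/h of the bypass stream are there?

135.7 lb/h

All 342×0.228 = 77.976 lb/h of solute A reaches n7, so n7 = 77.976/0.319 = 244.44 lb/h and vapour = 97.561 lb/h.
The evaporator receives (1−α)·342 of feed at 0.529 water and removes 0.894 of that water:
0.894×0.529×(1−α)×342 = 97.561
(1−α) = 97.561/161.74 = 0.6032;  α = 0.3968.
Bypass flow = 0.3968×342 = 135.71 lb/h.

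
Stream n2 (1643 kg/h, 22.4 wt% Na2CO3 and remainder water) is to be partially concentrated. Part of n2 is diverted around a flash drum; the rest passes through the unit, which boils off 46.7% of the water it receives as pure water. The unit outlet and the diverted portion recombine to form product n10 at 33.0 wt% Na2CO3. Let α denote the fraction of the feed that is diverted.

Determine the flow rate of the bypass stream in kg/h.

186.7 kg/h

All 1643×0.224 = 368.03 kg/h of Na2CO3 reaches n10, so n10 = 368.03/0.330 = 1115.2 kg/h and vapour = 527.75 kg/h.
The evaporator receives (1−α)·1643 of feed at 0.776 water and removes 0.467 of that water:
0.467×0.776×(1−α)×1643 = 527.75
(1−α) = 527.75/595.41 = 0.8864;  α = 0.1136.
Bypass flow = 0.1136×1643 = 186.7 kg/h.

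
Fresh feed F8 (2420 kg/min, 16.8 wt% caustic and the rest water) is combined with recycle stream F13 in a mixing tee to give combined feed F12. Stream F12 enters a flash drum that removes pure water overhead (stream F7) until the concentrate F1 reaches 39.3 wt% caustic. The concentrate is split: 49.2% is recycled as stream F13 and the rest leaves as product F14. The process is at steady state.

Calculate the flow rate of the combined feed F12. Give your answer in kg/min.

3422 kg/min

Overall caustic balance (none leaves overhead): caustic in fresh feed = caustic in product, i.e. 2420×0.168 = (1−0.492)·F1·0.393.
F1 = 406.56/(0.393×0.508) = 2036.4 kg/min.
Recycle F13 = 0.492×2036.4 = 1001.9 kg/min.
Combined feed F12 = 2420 + 1001.9 = 3421.9 kg/min.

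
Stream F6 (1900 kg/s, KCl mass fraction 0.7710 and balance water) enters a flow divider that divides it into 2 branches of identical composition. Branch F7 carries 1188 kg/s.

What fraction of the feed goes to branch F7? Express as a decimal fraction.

0.625

Fraction to F7 = 1188/1900 = 0.6253.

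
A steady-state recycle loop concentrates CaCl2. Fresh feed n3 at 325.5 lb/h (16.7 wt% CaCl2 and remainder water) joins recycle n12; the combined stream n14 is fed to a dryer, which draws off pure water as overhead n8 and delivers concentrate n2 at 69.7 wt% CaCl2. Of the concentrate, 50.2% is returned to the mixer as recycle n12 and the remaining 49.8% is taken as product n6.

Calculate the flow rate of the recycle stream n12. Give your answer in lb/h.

Overall CaCl2 balance (none leaves overhead): CaCl2 in fresh feed = CaCl2 in product, i.e. 325.5×0.167 = (1−0.502)·n2·0.697.
n2 = 54.359/(0.697×0.498) = 156.6 lb/h.
Recycle n12 = 0.502×156.6 = 78.616 lb/h.

78.62 lb/h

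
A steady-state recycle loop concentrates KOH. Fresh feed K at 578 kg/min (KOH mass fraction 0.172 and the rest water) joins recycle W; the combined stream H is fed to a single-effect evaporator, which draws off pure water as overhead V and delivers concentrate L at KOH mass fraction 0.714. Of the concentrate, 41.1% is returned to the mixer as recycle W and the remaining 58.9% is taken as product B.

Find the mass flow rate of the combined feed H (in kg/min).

675.2 kg/min

Overall KOH balance (none leaves overhead): KOH in fresh feed = KOH in product, i.e. 578×0.172 = (1−0.411)·L·0.714.
L = 99.416/(0.714×0.589) = 236.4 kg/min.
Recycle W = 0.411×236.4 = 97.159 kg/min.
Combined feed H = 578 + 97.159 = 675.16 kg/min.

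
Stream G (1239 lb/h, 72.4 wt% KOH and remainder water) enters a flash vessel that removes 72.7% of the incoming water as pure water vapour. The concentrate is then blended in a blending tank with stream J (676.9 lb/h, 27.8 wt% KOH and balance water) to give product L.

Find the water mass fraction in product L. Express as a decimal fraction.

Vapour removed = 0.727×0.276×1239 = 248.61 lb/h; concentrate = 990.39 lb/h.
water reaching the mixer = 93.356 (from concentrate) + 676.9×0.722 = 582.08 lb/h.
Product flow = 990.39 + 676.9 = 1667.3 lb/h; water fraction = 0.3491.

0.3491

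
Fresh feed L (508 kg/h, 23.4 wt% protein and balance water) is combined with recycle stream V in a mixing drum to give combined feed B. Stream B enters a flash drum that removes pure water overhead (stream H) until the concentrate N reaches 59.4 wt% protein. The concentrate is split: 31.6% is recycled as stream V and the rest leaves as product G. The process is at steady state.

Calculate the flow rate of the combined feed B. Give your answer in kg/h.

Overall protein balance (none leaves overhead): protein in fresh feed = protein in product, i.e. 508×0.234 = (1−0.316)·N·0.594.
N = 118.87/(0.594×0.684) = 292.57 kg/h.
Recycle V = 0.316×292.57 = 92.454 kg/h.
Combined feed B = 508 + 92.454 = 600.45 kg/h.

600.5 kg/h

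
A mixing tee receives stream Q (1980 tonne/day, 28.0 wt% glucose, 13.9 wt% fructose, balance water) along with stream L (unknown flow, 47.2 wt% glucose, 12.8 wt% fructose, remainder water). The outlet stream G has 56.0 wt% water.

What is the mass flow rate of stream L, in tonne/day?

259.9 tonne/day

Let L be the unknown flow. Total out = 1980 + L.
water balance: 1150.4 + 0.400·L = 0.560·(1980 + L)
(0.400 − 0.560)·L = 0.560×1980 − 1150.4 = -41.58
L = -41.58 / -0.160 = 259.87 tonne/day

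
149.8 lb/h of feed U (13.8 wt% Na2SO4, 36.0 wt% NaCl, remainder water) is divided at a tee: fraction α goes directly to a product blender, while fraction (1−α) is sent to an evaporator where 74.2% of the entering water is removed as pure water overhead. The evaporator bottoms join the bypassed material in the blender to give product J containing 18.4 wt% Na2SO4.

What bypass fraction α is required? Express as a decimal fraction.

All 149.8×0.138 = 20.672 lb/h of Na2SO4 reaches J, so J = 20.672/0.184 = 112.35 lb/h and vapour = 37.45 lb/h.
The evaporator receives (1−α)·149.8 of feed at 0.502 water and removes 0.742 of that water:
0.742×0.502×(1−α)×149.8 = 37.45
(1−α) = 37.45/55.798 = 0.6712;  α = 0.3288.

0.329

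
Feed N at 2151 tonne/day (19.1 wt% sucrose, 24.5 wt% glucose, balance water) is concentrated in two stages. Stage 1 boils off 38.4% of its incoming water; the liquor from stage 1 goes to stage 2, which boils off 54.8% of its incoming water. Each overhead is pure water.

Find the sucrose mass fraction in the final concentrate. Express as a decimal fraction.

water in feed = 2151×0.564 = 1213.2 tonne/day.
After stage 1: water left = (1−0.384)×1213.2 = 747.31; stream total = 1685.1 tonne/day.
After stage 2: water left = (1−0.548)×747.31 = 337.78; final concentrate = 1275.6 tonne/day.
sucrose fraction = 410.84/1275.6 = 0.3221.

0.3221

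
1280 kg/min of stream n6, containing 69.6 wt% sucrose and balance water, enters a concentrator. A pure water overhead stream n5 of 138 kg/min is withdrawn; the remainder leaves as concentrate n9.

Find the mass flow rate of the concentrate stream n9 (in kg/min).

1142 kg/min

Concentrate = 1280 − 138 = 1142 kg/min.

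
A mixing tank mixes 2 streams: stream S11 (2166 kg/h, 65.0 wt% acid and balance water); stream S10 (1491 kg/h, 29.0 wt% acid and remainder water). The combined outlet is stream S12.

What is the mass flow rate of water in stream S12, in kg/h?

water out = water in = 2166×0.350 + 1491×0.710 = 1816.7 kg/h.

1817 kg/h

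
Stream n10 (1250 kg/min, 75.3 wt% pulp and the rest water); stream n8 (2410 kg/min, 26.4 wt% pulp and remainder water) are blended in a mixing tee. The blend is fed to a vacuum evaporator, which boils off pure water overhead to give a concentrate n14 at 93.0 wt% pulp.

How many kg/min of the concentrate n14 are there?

pulp entering = 1250×0.753 + 2410×0.264 = 1577.5 kg/min.
All pulp reports to n14, so n14 = 1577.5/0.930 = 1696.2 kg/min.

1696 kg/min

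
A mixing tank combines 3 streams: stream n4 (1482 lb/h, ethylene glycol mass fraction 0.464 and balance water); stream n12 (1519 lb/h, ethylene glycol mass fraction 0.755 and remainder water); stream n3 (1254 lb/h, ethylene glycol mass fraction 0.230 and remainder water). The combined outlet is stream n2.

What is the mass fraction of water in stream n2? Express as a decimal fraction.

0.501

Total flow out = 1482 + 1519 + 1254 = 4255 lb/h.
water in = 1482×0.536 + 1519×0.245 + 1254×0.770 = 2132.1 lb/h.
water mass fraction in n2 = 2132.1/4255 = 0.501.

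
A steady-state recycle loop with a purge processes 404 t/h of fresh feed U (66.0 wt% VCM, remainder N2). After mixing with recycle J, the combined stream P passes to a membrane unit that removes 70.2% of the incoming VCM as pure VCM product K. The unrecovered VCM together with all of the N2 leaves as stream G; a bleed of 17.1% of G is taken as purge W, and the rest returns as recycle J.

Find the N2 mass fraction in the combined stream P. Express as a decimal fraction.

0.6940

N2 enters only via U and leaves only via the purge: 404×0.340 = 0.171×(N2 in G), and the membrane unit passes all N2, so N2 in P = N2 in G = 803.27 t/h.
VCM in P: m_A = 404×0.660 + (1−0.171)·(1−0.702)·m_A, so m_A = 266.64/0.7530 = 354.12 t/h.
P = 354.12 + 803.27 = 1157.4 t/h.
N2 fraction in P = 803.27/1157.4 = 0.6940.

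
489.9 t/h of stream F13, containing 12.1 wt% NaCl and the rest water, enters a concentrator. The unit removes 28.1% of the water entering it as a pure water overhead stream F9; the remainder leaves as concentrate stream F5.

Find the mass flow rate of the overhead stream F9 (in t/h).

water entering = 489.9×0.879 = 430.62 t/h; overhead removed = 0.281×430.62 = 121 t/h.

121 t/h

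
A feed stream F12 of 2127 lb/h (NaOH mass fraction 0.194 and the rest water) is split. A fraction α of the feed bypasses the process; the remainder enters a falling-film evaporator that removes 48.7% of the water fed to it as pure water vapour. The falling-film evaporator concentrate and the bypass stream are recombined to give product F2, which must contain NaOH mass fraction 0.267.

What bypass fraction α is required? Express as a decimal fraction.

0.303

All 2127×0.194 = 412.64 lb/h of NaOH reaches F2, so F2 = 412.64/0.267 = 1545.5 lb/h and vapour = 581.54 lb/h.
The evaporator receives (1−α)·2127 of feed at 0.806 water and removes 0.487 of that water:
0.487×0.806×(1−α)×2127 = 581.54
(1−α) = 581.54/834.89 = 0.6965;  α = 0.3035.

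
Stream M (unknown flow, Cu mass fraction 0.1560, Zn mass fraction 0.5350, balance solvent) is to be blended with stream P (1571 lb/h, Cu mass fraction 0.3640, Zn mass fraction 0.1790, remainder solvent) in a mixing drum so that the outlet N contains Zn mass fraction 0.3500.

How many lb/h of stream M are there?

Let M be the unknown flow. Total out = 1571 + M.
Zn balance: 281.21 + 0.535·M = 0.350·(1571 + M)
(0.535 − 0.350)·M = 0.350×1571 − 281.21 = 268.64
M = 268.64 / 0.185 = 1452.1 lb/h

1452 lb/h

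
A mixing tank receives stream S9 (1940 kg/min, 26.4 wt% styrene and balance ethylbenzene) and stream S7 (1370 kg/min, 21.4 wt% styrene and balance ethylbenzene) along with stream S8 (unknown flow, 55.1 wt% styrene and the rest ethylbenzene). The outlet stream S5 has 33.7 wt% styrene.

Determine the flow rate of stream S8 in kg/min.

Let S8 be the unknown flow. Total out = 3310 + S8.
styrene balance: 805.34 + 0.551·S8 = 0.337·(3310 + S8)
(0.551 − 0.337)·S8 = 0.337×3310 − 805.34 = 310.13
S8 = 310.13 / 0.214 = 1449.2 kg/min

1449 kg/min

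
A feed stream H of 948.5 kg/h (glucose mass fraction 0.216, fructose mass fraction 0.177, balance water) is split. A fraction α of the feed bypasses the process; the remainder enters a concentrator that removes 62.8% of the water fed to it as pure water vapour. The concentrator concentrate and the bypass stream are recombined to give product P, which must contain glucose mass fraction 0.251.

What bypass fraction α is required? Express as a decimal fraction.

All 948.5×0.216 = 204.88 kg/h of glucose reaches P, so P = 204.88/0.251 = 816.24 kg/h and vapour = 132.26 kg/h.
The evaporator receives (1−α)·948.5 of feed at 0.607 water and removes 0.628 of that water:
0.628×0.607×(1−α)×948.5 = 132.26
(1−α) = 132.26/361.56 = 0.3658;  α = 0.6342.

0.634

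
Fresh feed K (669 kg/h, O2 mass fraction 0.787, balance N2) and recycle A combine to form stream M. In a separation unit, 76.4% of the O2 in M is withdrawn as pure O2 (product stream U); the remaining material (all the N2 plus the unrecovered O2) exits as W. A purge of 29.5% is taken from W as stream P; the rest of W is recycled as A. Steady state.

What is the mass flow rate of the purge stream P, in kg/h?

186.5 kg/h

N2 enters only via K and leaves only via the purge: 669×0.213 = 0.295×(N2 in W), and the separation unit passes all N2, so N2 in M = N2 in W = 483.04 kg/h.
O2 in M: m_A = 669×0.787 + (1−0.295)·(1−0.764)·m_A, so m_A = 526.5/0.8336 = 631.59 kg/h.
W = (1−0.764)×631.59 + 483.04 = 632.1 kg/h.
Purge P = 0.295×632.1 = 186.47 kg/h.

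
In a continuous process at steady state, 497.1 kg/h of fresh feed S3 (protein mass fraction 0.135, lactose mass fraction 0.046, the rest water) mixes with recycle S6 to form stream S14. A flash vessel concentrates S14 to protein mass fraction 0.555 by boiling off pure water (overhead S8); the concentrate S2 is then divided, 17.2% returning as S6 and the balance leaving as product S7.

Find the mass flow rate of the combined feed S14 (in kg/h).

Overall protein balance (none leaves overhead): protein in fresh feed = protein in product, i.e. 497.1×0.135 = (1−0.172)·S2·0.555.
S2 = 67.109/(0.555×0.828) = 146.03 kg/h.
Recycle S6 = 0.172×146.03 = 25.118 kg/h.
Combined feed S14 = 497.1 + 25.118 = 522.22 kg/h.

522.2 kg/h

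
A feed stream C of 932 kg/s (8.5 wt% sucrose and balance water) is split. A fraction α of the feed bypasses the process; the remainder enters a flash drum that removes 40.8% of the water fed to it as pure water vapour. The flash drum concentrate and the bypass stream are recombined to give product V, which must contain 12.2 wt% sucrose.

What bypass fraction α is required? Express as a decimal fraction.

All 932×0.085 = 79.22 kg/s of sucrose reaches V, so V = 79.22/0.122 = 649.34 kg/s and vapour = 282.66 kg/s.
The evaporator receives (1−α)·932 of feed at 0.915 water and removes 0.408 of that water:
0.408×0.915×(1−α)×932 = 282.66
(1−α) = 282.66/347.93 = 0.8124;  α = 0.1876.

0.188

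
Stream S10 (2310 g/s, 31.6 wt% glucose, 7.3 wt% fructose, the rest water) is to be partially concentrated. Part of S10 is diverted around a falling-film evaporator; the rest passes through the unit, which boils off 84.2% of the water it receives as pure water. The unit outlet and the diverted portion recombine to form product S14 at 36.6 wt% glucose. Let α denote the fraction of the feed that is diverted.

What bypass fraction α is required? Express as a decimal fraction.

0.734

All 2310×0.316 = 729.96 g/s of glucose reaches S14, so S14 = 729.96/0.366 = 1994.4 g/s and vapour = 315.57 g/s.
The evaporator receives (1−α)·2310 of feed at 0.611 water and removes 0.842 of that water:
0.842×0.611×(1−α)×2310 = 315.57
(1−α) = 315.57/1188.4 = 0.2655;  α = 0.7345.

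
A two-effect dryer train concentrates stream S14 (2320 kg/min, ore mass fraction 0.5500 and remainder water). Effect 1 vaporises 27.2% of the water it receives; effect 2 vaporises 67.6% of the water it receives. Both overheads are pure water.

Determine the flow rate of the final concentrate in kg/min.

water in feed = 2320×0.450 = 1044 kg/min.
After stage 1: water left = (1−0.272)×1044 = 760.03; stream total = 2036 kg/min.
After stage 2: water left = (1−0.676)×760.03 = 246.25; final concentrate = 1522.3 kg/min.

1522 kg/min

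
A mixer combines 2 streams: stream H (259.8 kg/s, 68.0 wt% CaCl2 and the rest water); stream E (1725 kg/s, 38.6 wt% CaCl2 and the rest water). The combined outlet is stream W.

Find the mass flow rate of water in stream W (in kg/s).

water out = water in = 259.8×0.320 + 1725×0.614 = 1142.3 kg/s.

1142 kg/s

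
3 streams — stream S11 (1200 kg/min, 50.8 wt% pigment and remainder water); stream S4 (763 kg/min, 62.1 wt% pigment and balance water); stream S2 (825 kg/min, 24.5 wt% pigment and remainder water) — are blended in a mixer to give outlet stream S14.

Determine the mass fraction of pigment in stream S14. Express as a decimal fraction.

0.461

Total flow out = 1200 + 763 + 825 = 2788 kg/min.
pigment in = 1200×0.508 + 763×0.621 + 825×0.245 = 1285.5 kg/min.
pigment mass fraction in S14 = 1285.5/2788 = 0.461.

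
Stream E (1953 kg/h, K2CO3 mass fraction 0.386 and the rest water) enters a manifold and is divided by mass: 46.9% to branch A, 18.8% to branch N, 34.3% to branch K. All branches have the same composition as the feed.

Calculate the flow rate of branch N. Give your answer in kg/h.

Branch N flow = 0.188×1953 = 367.16 kg/h.

367.2 kg/h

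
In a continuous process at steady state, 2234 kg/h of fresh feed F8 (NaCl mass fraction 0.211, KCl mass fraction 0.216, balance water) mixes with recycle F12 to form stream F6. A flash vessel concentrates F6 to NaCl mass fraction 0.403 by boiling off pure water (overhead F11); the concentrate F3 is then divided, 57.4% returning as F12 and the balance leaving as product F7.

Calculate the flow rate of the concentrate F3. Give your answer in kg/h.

2746 kg/h

Overall NaCl balance (none leaves overhead): NaCl in fresh feed = NaCl in product, i.e. 2234×0.211 = (1−0.574)·F3·0.403.
F3 = 471.37/(0.403×0.426) = 2745.7 kg/h.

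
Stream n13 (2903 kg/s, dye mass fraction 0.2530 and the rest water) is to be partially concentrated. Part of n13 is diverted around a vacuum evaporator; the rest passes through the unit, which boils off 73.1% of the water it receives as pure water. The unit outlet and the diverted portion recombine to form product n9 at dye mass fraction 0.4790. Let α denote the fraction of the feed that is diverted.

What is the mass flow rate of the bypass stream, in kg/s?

All 2903×0.253 = 734.46 kg/s of dye reaches n9, so n9 = 734.46/0.479 = 1533.3 kg/s and vapour = 1369.7 kg/s.
The evaporator receives (1−α)·2903 of feed at 0.747 water and removes 0.731 of that water:
0.731×0.747×(1−α)×2903 = 1369.7
(1−α) = 1369.7/1585.2 = 0.8640;  α = 0.1360.
Bypass flow = 0.1360×2903 = 394.69 kg/s.

394.7 kg/s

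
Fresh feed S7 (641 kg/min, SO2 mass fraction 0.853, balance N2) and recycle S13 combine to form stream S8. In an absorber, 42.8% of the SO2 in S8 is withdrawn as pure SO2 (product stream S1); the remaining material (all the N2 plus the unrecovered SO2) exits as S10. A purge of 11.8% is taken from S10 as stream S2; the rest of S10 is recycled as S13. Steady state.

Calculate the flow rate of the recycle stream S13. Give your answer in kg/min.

1261 kg/min

N2 enters only via S7 and leaves only via the purge: 641×0.147 = 0.118×(N2 in S10), and the absorber passes all N2, so N2 in S8 = N2 in S10 = 798.53 kg/min.
SO2 in S8: m_A = 641×0.853 + (1−0.118)·(1−0.428)·m_A, so m_A = 546.77/0.4955 = 1103.5 kg/min.
S10 = (1−0.428)×1103.5 + 798.53 = 1429.7 kg/min.
Recycle S13 = (1−0.118)×1429.7 = 1261 kg/min.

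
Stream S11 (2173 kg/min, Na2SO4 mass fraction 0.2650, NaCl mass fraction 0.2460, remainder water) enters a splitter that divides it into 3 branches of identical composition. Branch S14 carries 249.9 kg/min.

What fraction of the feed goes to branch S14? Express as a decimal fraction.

0.115

Fraction to S14 = 249.9/2173 = 0.1150.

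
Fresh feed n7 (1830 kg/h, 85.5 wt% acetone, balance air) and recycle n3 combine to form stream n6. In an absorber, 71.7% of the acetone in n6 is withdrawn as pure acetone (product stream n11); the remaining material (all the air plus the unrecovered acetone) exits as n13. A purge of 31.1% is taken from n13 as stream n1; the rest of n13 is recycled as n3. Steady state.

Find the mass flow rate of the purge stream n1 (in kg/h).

air enters only via n7 and leaves only via the purge: 1830×0.145 = 0.311×(air in n13), and the absorber passes all air, so air in n6 = air in n13 = 853.22 kg/h.
acetone in n6: m_A = 1830×0.855 + (1−0.311)·(1−0.717)·m_A, so m_A = 1564.6/0.8050 = 1943.6 kg/h.
n13 = (1−0.717)×1943.6 + 853.22 = 1403.3 kg/h.
Purge n1 = 0.311×1403.3 = 436.41 kg/h.

436.4 kg/h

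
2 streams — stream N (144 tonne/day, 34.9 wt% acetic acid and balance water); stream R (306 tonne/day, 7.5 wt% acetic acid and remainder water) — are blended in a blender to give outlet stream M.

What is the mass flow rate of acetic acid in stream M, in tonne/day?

73.21 tonne/day

acetic acid out = acetic acid in = 144×0.349 + 306×0.075 = 73.206 tonne/day.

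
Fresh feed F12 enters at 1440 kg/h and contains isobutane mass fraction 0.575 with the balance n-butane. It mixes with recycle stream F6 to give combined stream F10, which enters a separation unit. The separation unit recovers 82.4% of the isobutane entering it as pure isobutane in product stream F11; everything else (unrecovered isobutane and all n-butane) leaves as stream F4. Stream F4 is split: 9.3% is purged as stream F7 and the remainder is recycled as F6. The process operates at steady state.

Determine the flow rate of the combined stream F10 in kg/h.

7566 kg/h

n-butane enters only via F12 and leaves only via the purge: 1440×0.425 = 0.093×(n-butane in F4), and the separation unit passes all n-butane, so n-butane in F10 = n-butane in F4 = 6580.6 kg/h.
isobutane in F10: m_A = 1440×0.575 + (1−0.093)·(1−0.824)·m_A, so m_A = 828/0.8404 = 985.28 kg/h.
F10 = 985.28 + 6580.6 = 7565.9 kg/h.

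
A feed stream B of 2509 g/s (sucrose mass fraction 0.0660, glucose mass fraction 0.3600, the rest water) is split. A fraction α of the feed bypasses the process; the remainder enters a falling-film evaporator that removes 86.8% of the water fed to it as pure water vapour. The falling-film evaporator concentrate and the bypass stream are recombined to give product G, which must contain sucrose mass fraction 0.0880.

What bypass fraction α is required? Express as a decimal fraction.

0.498

All 2509×0.066 = 165.59 g/s of sucrose reaches G, so G = 165.59/0.088 = 1881.8 g/s and vapour = 627.25 g/s.
The evaporator receives (1−α)·2509 of feed at 0.574 water and removes 0.868 of that water:
0.868×0.574×(1−α)×2509 = 627.25
(1−α) = 627.25/1250.1 = 0.5018;  α = 0.4982.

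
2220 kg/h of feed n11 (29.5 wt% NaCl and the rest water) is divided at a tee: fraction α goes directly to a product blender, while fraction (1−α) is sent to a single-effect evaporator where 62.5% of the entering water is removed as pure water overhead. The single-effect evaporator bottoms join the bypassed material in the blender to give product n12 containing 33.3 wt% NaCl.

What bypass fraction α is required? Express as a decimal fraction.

All 2220×0.295 = 654.9 kg/h of NaCl reaches n12, so n12 = 654.9/0.333 = 1966.7 kg/h and vapour = 253.33 kg/h.
The evaporator receives (1−α)·2220 of feed at 0.705 water and removes 0.625 of that water:
0.625×0.705×(1−α)×2220 = 253.33
(1−α) = 253.33/978.19 = 0.2590;  α = 0.7410.

0.741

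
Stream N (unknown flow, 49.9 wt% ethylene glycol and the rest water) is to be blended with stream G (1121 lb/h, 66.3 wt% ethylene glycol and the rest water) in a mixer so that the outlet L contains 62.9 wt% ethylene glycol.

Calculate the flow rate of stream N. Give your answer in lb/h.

Let N be the unknown flow. Total out = 1121 + N.
ethylene glycol balance: 743.22 + 0.499·N = 0.629·(1121 + N)
(0.499 − 0.629)·N = 0.629×1121 − 743.22 = -38.114
N = -38.114 / -0.130 = 293.18 lb/h

293.2 lb/h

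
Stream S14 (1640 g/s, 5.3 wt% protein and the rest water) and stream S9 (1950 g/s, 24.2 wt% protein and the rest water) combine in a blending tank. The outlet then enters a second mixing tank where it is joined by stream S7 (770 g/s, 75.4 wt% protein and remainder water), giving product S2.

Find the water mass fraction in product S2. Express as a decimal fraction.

0.7387

Overall, product flow = 4360 g/s.
water in = 1640×0.947 + 1950×0.758 + 770×0.246 = 3220.6 g/s.
water fraction in S2 = 0.7387.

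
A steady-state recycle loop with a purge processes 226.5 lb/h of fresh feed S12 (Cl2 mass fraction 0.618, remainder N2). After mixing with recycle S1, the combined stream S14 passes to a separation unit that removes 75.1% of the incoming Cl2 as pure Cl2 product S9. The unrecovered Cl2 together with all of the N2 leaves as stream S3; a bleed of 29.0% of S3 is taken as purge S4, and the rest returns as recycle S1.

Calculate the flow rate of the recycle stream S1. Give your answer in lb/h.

241.9 lb/h

N2 enters only via S12 and leaves only via the purge: 226.5×0.382 = 0.290×(N2 in S3), and the separation unit passes all N2, so N2 in S14 = N2 in S3 = 298.36 lb/h.
Cl2 in S14: m_A = 226.5×0.618 + (1−0.290)·(1−0.751)·m_A, so m_A = 139.98/0.8232 = 170.04 lb/h.
S3 = (1−0.751)×170.04 + 298.36 = 340.69 lb/h.
Recycle S1 = (1−0.290)×340.69 = 241.89 lb/h.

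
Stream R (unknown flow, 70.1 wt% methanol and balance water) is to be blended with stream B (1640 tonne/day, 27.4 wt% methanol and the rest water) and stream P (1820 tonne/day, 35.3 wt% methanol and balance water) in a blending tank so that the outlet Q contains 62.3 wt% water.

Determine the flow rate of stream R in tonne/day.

Let R be the unknown flow. Total out = 3460 + R.
water balance: 2368.2 + 0.299·R = 0.623·(3460 + R)
(0.299 − 0.623)·R = 0.623×3460 − 2368.2 = -212.6
R = -212.6 / -0.324 = 656.17 tonne/day

656.2 tonne/day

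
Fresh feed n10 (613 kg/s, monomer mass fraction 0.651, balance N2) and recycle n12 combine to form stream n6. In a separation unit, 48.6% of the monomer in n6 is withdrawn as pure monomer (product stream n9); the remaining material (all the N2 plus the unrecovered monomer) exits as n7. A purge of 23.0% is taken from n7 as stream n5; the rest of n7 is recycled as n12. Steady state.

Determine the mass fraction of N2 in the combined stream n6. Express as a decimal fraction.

N2 enters only via n10 and leaves only via the purge: 613×0.349 = 0.230×(N2 in n7), and the separation unit passes all N2, so N2 in n6 = N2 in n7 = 930.16 kg/s.
monomer in n6: m_A = 613×0.651 + (1−0.230)·(1−0.486)·m_A, so m_A = 399.06/0.6042 = 660.46 kg/s.
n6 = 660.46 + 930.16 = 1590.6 kg/s.
N2 fraction in n6 = 930.16/1590.6 = 0.585.

0.585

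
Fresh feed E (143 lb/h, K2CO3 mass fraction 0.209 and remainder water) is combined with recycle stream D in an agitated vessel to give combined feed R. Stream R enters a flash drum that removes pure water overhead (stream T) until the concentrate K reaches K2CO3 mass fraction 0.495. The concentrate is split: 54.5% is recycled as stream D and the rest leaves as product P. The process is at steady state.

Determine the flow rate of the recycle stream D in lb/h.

Overall K2CO3 balance (none leaves overhead): K2CO3 in fresh feed = K2CO3 in product, i.e. 143×0.209 = (1−0.545)·K·0.495.
K = 29.887/(0.495×0.455) = 132.7 lb/h.
Recycle D = 0.545×132.7 = 72.321 lb/h.

72.32 lb/h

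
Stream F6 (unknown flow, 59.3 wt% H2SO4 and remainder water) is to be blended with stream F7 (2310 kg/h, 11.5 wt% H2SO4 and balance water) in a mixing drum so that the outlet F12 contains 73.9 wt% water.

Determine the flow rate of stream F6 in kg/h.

Let F6 be the unknown flow. Total out = 2310 + F6.
water balance: 2044.3 + 0.407·F6 = 0.739·(2310 + F6)
(0.407 − 0.739)·F6 = 0.739×2310 − 2044.3 = -337.26
F6 = -337.26 / -0.332 = 1015.8 kg/h

1016 kg/h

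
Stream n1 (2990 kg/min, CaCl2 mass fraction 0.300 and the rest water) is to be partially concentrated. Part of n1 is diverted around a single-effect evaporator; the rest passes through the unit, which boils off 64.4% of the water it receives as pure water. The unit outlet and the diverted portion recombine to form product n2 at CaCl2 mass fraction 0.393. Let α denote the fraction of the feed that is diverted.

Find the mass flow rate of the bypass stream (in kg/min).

All 2990×0.300 = 897 kg/min of CaCl2 reaches n2, so n2 = 897/0.393 = 2282.4 kg/min and vapour = 707.56 kg/min.
The evaporator receives (1−α)·2990 of feed at 0.700 water and removes 0.644 of that water:
0.644×0.700×(1−α)×2990 = 707.56
(1−α) = 707.56/1347.9 = 0.5249;  α = 0.4751.
Bypass flow = 0.4751×2990 = 1420.4 kg/min.

1420 kg/min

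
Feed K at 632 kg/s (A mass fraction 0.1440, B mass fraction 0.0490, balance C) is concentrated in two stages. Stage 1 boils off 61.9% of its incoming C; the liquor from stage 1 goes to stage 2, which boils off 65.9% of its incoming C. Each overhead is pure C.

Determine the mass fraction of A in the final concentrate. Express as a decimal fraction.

0.4835

C in feed = 632×0.807 = 510.02 kg/s.
After stage 1: C left = (1−0.619)×510.02 = 194.32; stream total = 316.3 kg/s.
After stage 2: C left = (1−0.659)×194.32 = 66.263; final concentrate = 188.24 kg/s.
A fraction = 91.008/188.24 = 0.4835.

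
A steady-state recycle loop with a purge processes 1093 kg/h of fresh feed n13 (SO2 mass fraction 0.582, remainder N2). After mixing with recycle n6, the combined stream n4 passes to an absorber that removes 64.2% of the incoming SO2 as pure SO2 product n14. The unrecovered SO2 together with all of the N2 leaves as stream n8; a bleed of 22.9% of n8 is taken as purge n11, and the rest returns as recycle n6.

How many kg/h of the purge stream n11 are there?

528.9 kg/h

N2 enters only via n13 and leaves only via the purge: 1093×0.418 = 0.229×(N2 in n8), and the absorber passes all N2, so N2 in n4 = N2 in n8 = 1995.1 kg/h.
SO2 in n4: m_A = 1093×0.582 + (1−0.229)·(1−0.642)·m_A, so m_A = 636.13/0.7240 = 878.65 kg/h.
n8 = (1−0.642)×878.65 + 1995.1 = 2309.6 kg/h.
Purge n11 = 0.229×2309.6 = 528.91 kg/h.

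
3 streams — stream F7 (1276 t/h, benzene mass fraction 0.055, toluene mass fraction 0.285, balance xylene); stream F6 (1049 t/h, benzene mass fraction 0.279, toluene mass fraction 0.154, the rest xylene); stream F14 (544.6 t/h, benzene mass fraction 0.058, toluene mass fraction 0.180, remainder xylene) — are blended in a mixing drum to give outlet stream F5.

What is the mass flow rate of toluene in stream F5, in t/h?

toluene out = toluene in = 1276×0.285 + 1049×0.154 + 544.6×0.180 = 623.23 t/h.

623.2 t/h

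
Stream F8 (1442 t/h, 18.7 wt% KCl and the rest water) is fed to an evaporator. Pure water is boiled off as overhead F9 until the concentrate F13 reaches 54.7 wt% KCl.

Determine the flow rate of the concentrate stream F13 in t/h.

KCl is conserved: 1442×0.187 = 269.65 t/h all reports to the concentrate.
Concentrate = 269.65/(target fraction) = 492.97 t/h.

493 t/h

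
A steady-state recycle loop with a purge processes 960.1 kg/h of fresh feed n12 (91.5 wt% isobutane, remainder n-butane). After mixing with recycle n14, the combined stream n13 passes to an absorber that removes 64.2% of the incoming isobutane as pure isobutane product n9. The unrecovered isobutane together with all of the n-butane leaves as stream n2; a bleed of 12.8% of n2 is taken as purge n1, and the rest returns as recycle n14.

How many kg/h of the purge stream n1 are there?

n-butane enters only via n12 and leaves only via the purge: 960.1×0.085 = 0.128×(n-butane in n2), and the absorber passes all n-butane, so n-butane in n13 = n-butane in n2 = 637.57 kg/h.
isobutane in n13: m_A = 960.1×0.915 + (1−0.128)·(1−0.642)·m_A, so m_A = 878.49/0.6878 = 1277.2 kg/h.
n2 = (1−0.642)×1277.2 + 637.57 = 1094.8 kg/h.
Purge n1 = 0.128×1094.8 = 140.14 kg/h.

140.1 kg/h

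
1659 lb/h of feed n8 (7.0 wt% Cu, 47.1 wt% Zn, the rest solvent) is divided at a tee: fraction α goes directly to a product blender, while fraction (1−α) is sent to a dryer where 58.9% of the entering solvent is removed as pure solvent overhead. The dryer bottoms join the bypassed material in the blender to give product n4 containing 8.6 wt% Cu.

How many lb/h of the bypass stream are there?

All 1659×0.070 = 116.13 lb/h of Cu reaches n4, so n4 = 116.13/0.086 = 1350.3 lb/h and vapour = 308.65 lb/h.
The evaporator receives (1−α)·1659 of feed at 0.459 solvent and removes 0.589 of that solvent:
0.589×0.459×(1−α)×1659 = 308.65
(1−α) = 308.65/448.51 = 0.6882;  α = 0.3118.
Bypass flow = 0.3118×1659 = 517.33 lb/h.

517.3 lb/h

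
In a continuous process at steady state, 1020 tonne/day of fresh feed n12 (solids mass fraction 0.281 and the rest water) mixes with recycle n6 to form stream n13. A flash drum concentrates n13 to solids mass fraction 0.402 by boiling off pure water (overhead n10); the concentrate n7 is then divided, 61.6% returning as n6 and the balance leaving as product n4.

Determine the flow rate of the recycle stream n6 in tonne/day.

1144 tonne/day

Overall solids balance (none leaves overhead): solids in fresh feed = solids in product, i.e. 1020×0.281 = (1−0.616)·n7·0.402.
n7 = 286.62/(0.402×0.384) = 1856.7 tonne/day.
Recycle n6 = 0.616×1856.7 = 1143.7 tonne/day.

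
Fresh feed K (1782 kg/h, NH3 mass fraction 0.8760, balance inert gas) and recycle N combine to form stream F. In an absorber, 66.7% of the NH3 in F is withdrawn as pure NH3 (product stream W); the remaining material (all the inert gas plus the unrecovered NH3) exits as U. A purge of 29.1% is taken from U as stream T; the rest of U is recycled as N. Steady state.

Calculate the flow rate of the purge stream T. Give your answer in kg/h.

inert gas enters only via K and leaves only via the purge: 1782×0.124 = 0.291×(inert gas in U), and the absorber passes all inert gas, so inert gas in F = inert gas in U = 759.34 kg/h.
NH3 in F: m_A = 1782×0.876 + (1−0.291)·(1−0.667)·m_A, so m_A = 1561/0.7639 = 2043.5 kg/h.
U = (1−0.667)×2043.5 + 759.34 = 1439.8 kg/h.
Purge T = 0.291×1439.8 = 418.99 kg/h.

419 kg/h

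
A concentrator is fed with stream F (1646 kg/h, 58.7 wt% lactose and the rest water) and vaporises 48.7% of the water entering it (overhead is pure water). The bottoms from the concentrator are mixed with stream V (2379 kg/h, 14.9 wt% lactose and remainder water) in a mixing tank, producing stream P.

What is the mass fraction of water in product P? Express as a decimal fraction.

Vapour removed = 0.487×0.413×1646 = 331.06 kg/h; concentrate = 1314.9 kg/h.
water reaching the mixer = 348.74 (from concentrate) + 2379×0.851 = 2373.3 kg/h.
Product flow = 1314.9 + 2379 = 3693.9 kg/h; water fraction = 0.642.

0.642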